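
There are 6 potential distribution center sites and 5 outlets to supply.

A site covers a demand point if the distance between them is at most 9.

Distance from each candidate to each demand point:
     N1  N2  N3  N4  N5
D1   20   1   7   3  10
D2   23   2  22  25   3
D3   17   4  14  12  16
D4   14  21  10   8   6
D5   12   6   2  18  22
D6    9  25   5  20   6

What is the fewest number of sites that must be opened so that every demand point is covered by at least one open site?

2

Coverage sets (demand points within 9 of each site):
  D1: {N2, N3, N4}
  D2: {N2, N5}
  D3: {N2}
  D4: {N4, N5}
  D5: {N2, N3}
  D6: {N1, N3, N5}
No single site covers all 5 demand points.
But {D1, D6} covers everything, so the minimum is 2.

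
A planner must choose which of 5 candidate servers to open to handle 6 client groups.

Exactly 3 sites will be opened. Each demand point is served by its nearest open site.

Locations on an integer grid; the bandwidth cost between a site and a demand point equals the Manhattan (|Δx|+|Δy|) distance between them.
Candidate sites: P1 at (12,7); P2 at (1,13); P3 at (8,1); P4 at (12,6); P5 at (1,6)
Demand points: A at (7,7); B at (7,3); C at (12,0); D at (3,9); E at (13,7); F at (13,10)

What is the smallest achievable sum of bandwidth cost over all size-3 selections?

23

Open {P1, P3, P5}.
  A→P1 5, B→P3 3, C→P3 5, D→P5 5, E→P1 1, F→P1 4  ⇒ total 23.
Compare {P1, P2, P3}: total 24.
Compare {P3, P4, P5}: total 26.
No size-3 selection does better; minimum is 23.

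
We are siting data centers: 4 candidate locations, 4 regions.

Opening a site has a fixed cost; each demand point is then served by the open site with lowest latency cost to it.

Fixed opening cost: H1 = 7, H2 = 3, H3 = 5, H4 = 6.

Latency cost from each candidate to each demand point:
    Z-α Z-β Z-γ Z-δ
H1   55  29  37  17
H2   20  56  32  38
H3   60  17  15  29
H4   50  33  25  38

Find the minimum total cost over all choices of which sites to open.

84

Open {H1, H2, H3}: assign each demand point to its cheapest open site.
  Z-α→H2 20, Z-β→H3 17, Z-γ→H3 15, Z-δ→H1 17
  latency cost 69, fixed 15 → total 84.
Compare {H2, H3}: latency cost 81 + fixed 8 = 89.
Compare {H1, H2, H3, H4}: latency cost 69 + fixed 21 = 90.
Compare {H2, H3, H4}: latency cost 81 + fixed 14 = 95.
All other subsets cost ≥ 89. Minimum total cost: 84.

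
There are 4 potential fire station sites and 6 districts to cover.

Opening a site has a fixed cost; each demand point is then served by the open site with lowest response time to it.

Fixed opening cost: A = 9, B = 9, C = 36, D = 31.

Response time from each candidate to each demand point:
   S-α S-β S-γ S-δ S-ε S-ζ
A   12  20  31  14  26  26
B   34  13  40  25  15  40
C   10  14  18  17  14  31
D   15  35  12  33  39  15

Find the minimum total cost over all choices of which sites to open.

Open {A, B}: assign each demand point to its cheapest open site.
  S-α→A 12, S-β→B 13, S-γ→A 31, S-δ→A 14, S-ε→B 15, S-ζ→A 26
  response time 111, fixed 18 → total 129.
Compare {A, B, D}: response time 81 + fixed 49 = 130.
Compare {B, D}: response time 95 + fixed 40 = 135.
Compare {A}: response time 129 + fixed 9 = 138.
All other subsets cost ≥ 130. Minimum total cost: 129.

129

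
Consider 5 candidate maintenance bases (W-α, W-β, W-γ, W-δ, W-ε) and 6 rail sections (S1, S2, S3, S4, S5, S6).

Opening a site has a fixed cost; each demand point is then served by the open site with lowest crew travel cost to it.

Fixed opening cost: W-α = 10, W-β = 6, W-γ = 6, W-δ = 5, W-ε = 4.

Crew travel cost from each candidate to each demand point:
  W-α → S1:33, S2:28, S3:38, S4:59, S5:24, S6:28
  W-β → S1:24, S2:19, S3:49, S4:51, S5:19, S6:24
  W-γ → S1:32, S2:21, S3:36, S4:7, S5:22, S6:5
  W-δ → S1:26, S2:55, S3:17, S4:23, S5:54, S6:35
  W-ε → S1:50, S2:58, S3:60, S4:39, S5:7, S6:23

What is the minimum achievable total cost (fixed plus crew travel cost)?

Open {W-γ, W-δ, W-ε}: assign each demand point to its cheapest open site.
  S1→W-δ 26, S2→W-γ 21, S3→W-δ 17, S4→W-γ 7, S5→W-ε 7, S6→W-γ 5
  crew travel cost 83, fixed 15 → total 98.
Compare {W-β, W-γ, W-δ, W-ε}: crew travel cost 79 + fixed 21 = 100.
Compare {W-β, W-γ, W-δ}: crew travel cost 91 + fixed 17 = 108.
Compare {W-α, W-γ, W-δ, W-ε}: crew travel cost 83 + fixed 25 = 108.
All other subsets cost ≥ 100. Minimum total cost: 98.

98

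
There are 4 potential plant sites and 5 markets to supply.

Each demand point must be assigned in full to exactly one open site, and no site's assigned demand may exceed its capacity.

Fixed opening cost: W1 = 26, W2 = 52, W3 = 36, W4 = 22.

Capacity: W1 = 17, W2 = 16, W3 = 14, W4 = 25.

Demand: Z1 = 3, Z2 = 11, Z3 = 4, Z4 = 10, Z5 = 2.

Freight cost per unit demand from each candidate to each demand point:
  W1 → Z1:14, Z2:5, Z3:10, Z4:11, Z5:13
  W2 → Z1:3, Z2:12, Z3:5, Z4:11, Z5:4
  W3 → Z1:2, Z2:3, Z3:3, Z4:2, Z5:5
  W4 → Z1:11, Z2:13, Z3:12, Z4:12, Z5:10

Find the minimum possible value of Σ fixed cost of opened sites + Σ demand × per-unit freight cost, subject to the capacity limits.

209

Open {W1, W3}; cheapest assignment that respects the capacities:
  W1 (cap 17, load 17): Z2, Z3, Z5 — cost 11×5 + 4×10 + 2×13 = 121
  W3 (cap 14, load 13): Z1, Z4 — cost 3×2 + 10×2 = 26
  Shipping 147, fixed 62 → total 209.
  Any other capacity-feasible assignment to {W1, W3} ships for at least 147.
Compare {W1, W2, W3}: its best feasible assignment gives total 218.
Compare {W1, W3, W4}: its best feasible assignment gives total 224.
Every other set of open sites that can feasibly serve all demand totals ≥ 218 even under its best assignment. Minimum: 209.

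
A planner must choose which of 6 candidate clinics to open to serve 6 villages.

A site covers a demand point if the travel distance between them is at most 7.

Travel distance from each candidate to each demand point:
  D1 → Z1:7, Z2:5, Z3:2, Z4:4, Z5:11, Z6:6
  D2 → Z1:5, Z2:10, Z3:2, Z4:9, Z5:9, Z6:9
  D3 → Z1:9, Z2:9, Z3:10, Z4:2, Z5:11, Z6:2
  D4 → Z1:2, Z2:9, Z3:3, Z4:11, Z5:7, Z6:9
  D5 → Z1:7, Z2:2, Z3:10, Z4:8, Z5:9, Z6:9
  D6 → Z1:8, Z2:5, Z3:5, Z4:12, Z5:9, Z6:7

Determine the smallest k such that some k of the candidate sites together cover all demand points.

2

Coverage sets (demand points within 7 of each site):
  D1: {Z1, Z2, Z3, Z4, Z6}
  D2: {Z1, Z3}
  D3: {Z4, Z6}
  D4: {Z1, Z3, Z5}
  D5: {Z1, Z2}
  D6: {Z2, Z3, Z6}
No single site covers all 6 demand points.
But {D1, D4} covers everything, so the minimum is 2.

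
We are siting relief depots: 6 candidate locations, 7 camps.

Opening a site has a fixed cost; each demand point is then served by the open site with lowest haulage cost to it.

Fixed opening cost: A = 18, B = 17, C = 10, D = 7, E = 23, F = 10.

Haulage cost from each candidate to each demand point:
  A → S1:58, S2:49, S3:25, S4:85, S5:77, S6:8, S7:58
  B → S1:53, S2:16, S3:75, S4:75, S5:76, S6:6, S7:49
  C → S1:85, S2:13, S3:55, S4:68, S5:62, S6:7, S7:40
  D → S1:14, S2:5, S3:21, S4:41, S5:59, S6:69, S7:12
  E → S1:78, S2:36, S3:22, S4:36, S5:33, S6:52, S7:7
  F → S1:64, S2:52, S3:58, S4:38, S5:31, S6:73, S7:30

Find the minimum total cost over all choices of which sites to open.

Open {C, D, F}: assign each demand point to its cheapest open site.
  S1→D 14, S2→D 5, S3→D 21, S4→F 38, S5→F 31, S6→C 7, S7→D 12
  haulage cost 128, fixed 27 → total 155.
Compare {B, D, F}: haulage cost 127 + fixed 34 = 161.
Compare {C, D, E}: haulage cost 123 + fixed 40 = 163.
Compare {A, D, F}: haulage cost 129 + fixed 35 = 164.
All other subsets cost ≥ 161. Minimum total cost: 155.

155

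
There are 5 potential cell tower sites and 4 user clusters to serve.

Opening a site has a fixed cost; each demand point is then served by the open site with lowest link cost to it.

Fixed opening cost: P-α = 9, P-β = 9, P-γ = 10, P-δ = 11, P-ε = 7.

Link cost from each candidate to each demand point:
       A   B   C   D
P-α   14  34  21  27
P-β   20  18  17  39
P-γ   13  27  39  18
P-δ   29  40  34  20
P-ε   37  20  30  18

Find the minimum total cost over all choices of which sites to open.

85

Open {P-β, P-γ}: assign each demand point to its cheapest open site.
  A→P-γ 13, B→P-β 18, C→P-β 17, D→P-γ 18
  link cost 66, fixed 19 → total 85.
Compare {P-α, P-ε}: link cost 73 + fixed 16 = 89.
Compare {P-β, P-ε}: link cost 73 + fixed 16 = 89.
Compare {P-α, P-β, P-ε}: link cost 67 + fixed 25 = 92.
All other subsets cost ≥ 89. Minimum total cost: 85.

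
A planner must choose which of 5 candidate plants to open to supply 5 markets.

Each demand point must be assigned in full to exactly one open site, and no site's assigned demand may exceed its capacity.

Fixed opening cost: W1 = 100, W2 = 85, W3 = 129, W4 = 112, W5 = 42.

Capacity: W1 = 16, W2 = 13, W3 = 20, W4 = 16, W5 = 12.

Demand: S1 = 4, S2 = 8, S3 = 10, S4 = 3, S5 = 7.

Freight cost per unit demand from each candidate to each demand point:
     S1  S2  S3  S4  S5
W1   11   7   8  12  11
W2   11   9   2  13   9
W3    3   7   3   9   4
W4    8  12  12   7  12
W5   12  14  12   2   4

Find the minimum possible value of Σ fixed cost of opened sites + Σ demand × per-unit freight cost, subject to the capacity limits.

Open {W2, W3}; cheapest assignment that respects the capacities:
  W2 (cap 13, load 13): S3, S4 — cost 10×2 + 3×13 = 59
  W3 (cap 20, load 19): S1, S2, S5 — cost 4×3 + 8×7 + 7×4 = 96
  Shipping 155, fixed 214 → total 369.
  Any other capacity-feasible assignment to {W2, W3} ships for at least 155.
Compare {W2, W3, W5}: its best feasible assignment gives total 378.
Compare {W1, W2, W5}: its best feasible assignment gives total 381.
Every other set of open sites that can feasibly serve all demand totals ≥ 378 even under its best assignment. Minimum: 369.

369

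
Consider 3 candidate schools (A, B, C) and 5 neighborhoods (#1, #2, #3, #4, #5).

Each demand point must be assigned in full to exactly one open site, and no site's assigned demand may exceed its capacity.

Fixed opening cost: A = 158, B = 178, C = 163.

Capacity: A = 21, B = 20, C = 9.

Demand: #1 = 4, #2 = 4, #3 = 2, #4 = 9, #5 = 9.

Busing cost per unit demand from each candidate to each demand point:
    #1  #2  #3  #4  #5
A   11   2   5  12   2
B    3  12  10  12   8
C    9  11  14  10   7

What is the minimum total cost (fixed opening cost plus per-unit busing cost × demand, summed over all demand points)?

Open {A, C}; cheapest assignment that respects the capacities:
  A (cap 21, load 19): #1, #2, #3, #5 — cost 4×11 + 4×2 + 2×5 + 9×2 = 80
  C (cap 9, load 9): #4 — cost 9×10 = 90
  Shipping 170, fixed 321 → total 491.
  Any other capacity-feasible assignment to {A, C} ships for at least 170.
Compare {A, B}: its best feasible assignment gives total 492.
Compare {B, C}: its best feasible assignment gives total 583.
Every other set of open sites that can feasibly serve all demand totals ≥ 492 even under its best assignment. Minimum: 491.

491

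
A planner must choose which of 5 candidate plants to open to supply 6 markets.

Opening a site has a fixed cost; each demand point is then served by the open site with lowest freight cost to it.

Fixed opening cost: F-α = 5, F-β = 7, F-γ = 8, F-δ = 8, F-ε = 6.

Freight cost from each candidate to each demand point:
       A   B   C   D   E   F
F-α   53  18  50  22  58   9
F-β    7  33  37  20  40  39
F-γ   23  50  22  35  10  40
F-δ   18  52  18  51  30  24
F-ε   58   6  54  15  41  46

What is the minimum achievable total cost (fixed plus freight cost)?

Open {F-α, F-β, F-γ, F-ε}: assign each demand point to its cheapest open site.
  A→F-β 7, B→F-ε 6, C→F-γ 22, D→F-ε 15, E→F-γ 10, F→F-α 9
  freight cost 69, fixed 26 → total 95.
Compare {F-α, F-β, F-γ, F-δ, F-ε}: freight cost 65 + fixed 34 = 99.
Compare {F-α, F-γ, F-δ, F-ε}: freight cost 76 + fixed 27 = 103.
Compare {F-α, F-γ, F-ε}: freight cost 85 + fixed 19 = 104.
All other subsets cost ≥ 99. Minimum total cost: 95.

95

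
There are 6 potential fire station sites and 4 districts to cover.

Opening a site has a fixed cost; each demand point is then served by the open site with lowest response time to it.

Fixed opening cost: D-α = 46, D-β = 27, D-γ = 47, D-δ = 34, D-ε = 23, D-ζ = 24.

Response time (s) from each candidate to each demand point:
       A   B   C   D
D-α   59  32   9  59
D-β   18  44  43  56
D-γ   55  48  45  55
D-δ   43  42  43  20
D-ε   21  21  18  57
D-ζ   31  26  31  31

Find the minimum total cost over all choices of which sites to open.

137

Open {D-δ, D-ε}: assign each demand point to its cheapest open site.
  A→D-ε 21, B→D-ε 21, C→D-ε 18, D→D-δ 20
  response time 80, fixed 57 → total 137.
Compare {D-ε, D-ζ}: response time 91 + fixed 47 = 138.
Compare {D-ε}: response time 117 + fixed 23 = 140.
Compare {D-ζ}: response time 119 + fixed 24 = 143.
All other subsets cost ≥ 138. Minimum total cost: 137.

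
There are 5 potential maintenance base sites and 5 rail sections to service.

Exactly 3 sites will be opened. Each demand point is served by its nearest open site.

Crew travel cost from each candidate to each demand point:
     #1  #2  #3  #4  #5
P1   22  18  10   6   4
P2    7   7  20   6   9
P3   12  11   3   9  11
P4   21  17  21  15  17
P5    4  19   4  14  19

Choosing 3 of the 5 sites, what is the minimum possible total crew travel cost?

25

Open {P1, P2, P5}.
  #1→P5 4, #2→P2 7, #3→P5 4, #4→P1 6, #5→P1 4  ⇒ total 25.
Compare {P1, P2, P3}: total 27.
Compare {P1, P3, P5}: total 28.
No size-3 selection does better; minimum is 25.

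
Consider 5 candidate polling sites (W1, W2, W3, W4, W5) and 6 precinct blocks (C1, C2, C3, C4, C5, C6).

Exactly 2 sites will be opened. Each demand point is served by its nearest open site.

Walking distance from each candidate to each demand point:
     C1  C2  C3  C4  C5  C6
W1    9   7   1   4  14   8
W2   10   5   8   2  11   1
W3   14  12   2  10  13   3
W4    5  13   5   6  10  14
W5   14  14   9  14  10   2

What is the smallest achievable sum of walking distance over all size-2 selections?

28

Open {W2, W4}.
  C1→W4 5, C2→W2 5, C3→W4 5, C4→W2 2, C5→W4 10, C6→W2 1  ⇒ total 28.
Compare {W1, W2}: total 29.
Compare {W2, W3}: total 31.
No size-2 selection does better; minimum is 28.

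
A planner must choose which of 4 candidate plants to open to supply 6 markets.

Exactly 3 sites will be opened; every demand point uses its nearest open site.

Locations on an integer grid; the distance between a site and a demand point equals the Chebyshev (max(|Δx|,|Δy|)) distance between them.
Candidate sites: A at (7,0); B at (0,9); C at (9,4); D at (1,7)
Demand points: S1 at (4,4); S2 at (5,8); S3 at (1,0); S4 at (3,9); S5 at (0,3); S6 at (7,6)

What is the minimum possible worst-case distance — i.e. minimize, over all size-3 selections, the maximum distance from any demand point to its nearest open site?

6

Open {A, B, C}.
  Farthest demand point is S3 at distance 6 (to A); all others are ≤ 6.
With {A, B, D} the worst case is 6.
With {A, C, D} the worst case is 6.
No size-3 selection achieves below 6.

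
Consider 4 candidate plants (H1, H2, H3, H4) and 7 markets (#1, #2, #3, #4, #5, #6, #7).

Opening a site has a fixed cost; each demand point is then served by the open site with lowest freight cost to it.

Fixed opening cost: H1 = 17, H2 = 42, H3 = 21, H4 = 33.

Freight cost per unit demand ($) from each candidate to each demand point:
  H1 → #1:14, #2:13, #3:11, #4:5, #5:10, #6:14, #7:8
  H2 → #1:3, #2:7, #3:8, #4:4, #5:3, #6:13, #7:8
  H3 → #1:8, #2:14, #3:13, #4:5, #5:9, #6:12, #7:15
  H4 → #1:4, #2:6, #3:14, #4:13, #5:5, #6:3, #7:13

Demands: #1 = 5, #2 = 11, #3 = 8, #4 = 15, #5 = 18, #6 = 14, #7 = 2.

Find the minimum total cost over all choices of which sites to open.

392

Open {H2, H4}: assign each demand point to its cheapest open site.
  #1→H2 5×3=15, #2→H4 11×6=66, #3→H2 8×8=64, #4→H2 15×4=60, #5→H2 18×3=54, #6→H4 14×3=42, #7→H2 2×8=16
  freight cost 317, fixed 75 → total 392.
Compare {H1, H2, H4}: freight cost 317 + fixed 92 = 409.
Compare {H2, H3, H4}: freight cost 317 + fixed 96 = 413.
Compare {H1, H2, H3, H4}: freight cost 317 + fixed 113 = 430.
All other subsets cost ≥ 409. Minimum total cost: 392.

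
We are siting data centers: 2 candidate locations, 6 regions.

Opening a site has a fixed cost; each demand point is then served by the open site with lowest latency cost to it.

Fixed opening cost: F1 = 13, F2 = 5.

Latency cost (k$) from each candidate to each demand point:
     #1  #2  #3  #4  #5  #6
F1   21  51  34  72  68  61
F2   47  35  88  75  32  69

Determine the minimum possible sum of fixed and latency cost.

Open {F1, F2}: assign each demand point to its cheapest open site.
  #1→F1 21, #2→F2 35, #3→F1 34, #4→F1 72, #5→F2 32, #6→F1 61
  latency cost 255, fixed 18 → total 273.
Compare {F1}: latency cost 307 + fixed 13 = 320.
Compare {F2}: latency cost 346 + fixed 5 = 351.

273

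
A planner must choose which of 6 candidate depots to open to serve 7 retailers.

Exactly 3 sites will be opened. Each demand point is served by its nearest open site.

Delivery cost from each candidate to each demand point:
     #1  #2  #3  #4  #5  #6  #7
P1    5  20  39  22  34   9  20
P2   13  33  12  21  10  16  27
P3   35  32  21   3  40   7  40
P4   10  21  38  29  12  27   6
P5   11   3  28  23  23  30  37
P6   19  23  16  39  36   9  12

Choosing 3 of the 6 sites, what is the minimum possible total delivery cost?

Open {P3, P4, P5}.
  #1→P4 10, #2→P5 3, #3→P3 21, #4→P3 3, #5→P4 12, #6→P3 7, #7→P4 6  ⇒ total 62.
Compare {P2, P3, P4}: total 69.
Compare {P2, P3, P5}: total 73.
No size-3 selection does better; minimum is 62.

62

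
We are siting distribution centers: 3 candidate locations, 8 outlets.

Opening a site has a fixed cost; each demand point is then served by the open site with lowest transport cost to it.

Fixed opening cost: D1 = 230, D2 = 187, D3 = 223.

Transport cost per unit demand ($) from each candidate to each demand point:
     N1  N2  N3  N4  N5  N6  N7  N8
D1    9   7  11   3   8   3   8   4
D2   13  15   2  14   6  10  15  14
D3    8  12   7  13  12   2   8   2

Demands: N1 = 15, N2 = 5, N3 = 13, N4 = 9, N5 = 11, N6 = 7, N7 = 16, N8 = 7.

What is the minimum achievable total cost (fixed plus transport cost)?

835

Open {D1}: assign each demand point to its cheapest open site.
  N1→D1 15×9=135, N2→D1 5×7=35, N3→D1 13×11=143, N4→D1 9×3=27, N5→D1 11×8=88, N6→D1 7×3=21, N7→D1 16×8=128, N8→D1 7×4=28
  transport cost 605, fixed 230 → total 835.
Compare {D1, D2}: transport cost 466 + fixed 417 = 883.
Compare {D3}: transport cost 676 + fixed 223 = 899.
Compare {D2, D3}: transport cost 545 + fixed 410 = 955.
All other subsets cost ≥ 883. Minimum total cost: 835.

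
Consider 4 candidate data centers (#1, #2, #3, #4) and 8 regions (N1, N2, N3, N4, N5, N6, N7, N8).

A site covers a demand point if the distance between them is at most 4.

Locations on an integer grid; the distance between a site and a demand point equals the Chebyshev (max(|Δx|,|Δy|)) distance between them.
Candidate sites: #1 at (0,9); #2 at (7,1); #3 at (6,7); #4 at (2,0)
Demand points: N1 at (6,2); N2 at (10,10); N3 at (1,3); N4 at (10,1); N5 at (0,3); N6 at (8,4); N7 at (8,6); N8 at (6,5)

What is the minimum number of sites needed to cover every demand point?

3

Coverage sets (demand points within 4 of each site):
  #1: {}
  #2: {N1, N4, N6, N8}
  #3: {N2, N6, N7, N8}
  #4: {N1, N3, N5}
No 2 sites suffice: every size-2 union leaves at least one demand point uncovered.
But {#2, #3, #4} covers everything, so the minimum is 3.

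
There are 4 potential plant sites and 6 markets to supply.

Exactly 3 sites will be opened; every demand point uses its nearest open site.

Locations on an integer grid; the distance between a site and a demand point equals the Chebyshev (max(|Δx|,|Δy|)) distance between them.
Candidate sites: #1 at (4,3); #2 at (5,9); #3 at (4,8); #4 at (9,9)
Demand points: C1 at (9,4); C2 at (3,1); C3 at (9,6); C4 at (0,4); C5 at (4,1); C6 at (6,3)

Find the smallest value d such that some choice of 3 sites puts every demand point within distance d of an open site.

Open {#1, #2, #3}.
  Farthest demand point is C1 at distance 5 (to #1); all others are ≤ 5.
With {#1, #2, #4} the worst case is 5.
With {#1, #3, #4} the worst case is 5.
No size-3 selection achieves below 5.

5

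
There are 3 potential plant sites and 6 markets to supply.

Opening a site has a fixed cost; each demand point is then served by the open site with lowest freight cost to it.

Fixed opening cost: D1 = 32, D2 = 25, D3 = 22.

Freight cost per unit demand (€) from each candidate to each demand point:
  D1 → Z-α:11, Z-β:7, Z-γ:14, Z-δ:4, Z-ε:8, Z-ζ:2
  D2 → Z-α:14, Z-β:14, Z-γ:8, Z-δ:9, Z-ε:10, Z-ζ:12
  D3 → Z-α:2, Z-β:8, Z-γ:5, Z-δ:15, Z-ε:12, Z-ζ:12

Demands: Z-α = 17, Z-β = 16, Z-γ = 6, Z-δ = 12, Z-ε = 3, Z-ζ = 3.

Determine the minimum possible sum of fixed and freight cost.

Open {D1, D3}: assign each demand point to its cheapest open site.
  Z-α→D3 17×2=34, Z-β→D1 16×7=112, Z-γ→D3 6×5=30, Z-δ→D1 12×4=48, Z-ε→D1 3×8=24, Z-ζ→D1 3×2=6
  freight cost 254, fixed 54 → total 308.
Compare {D1, D2, D3}: freight cost 254 + fixed 79 = 333.
Compare {D2, D3}: freight cost 366 + fixed 47 = 413.
Compare {D3}: freight cost 444 + fixed 22 = 466.
All other subsets cost ≥ 333. Minimum total cost: 308.

308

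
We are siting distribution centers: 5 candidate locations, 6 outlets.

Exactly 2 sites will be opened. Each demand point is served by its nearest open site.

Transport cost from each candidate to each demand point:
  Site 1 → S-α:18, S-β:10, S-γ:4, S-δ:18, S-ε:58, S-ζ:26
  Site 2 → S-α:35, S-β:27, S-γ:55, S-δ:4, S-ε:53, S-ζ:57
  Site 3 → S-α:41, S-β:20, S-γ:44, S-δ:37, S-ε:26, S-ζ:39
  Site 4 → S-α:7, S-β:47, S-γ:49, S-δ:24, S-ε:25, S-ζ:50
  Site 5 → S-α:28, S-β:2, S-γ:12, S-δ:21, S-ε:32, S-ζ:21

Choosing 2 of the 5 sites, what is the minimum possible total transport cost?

Open {Site 4, Site 5}.
  S-α→Site 4 7, S-β→Site 5 2, S-γ→Site 5 12, S-δ→Site 5 21, S-ε→Site 4 25, S-ζ→Site 5 21  ⇒ total 88.
Compare {Site 1, Site 4}: total 90.
Compare {Site 1, Site 5}: total 95.
No size-2 selection does better; minimum is 88.

88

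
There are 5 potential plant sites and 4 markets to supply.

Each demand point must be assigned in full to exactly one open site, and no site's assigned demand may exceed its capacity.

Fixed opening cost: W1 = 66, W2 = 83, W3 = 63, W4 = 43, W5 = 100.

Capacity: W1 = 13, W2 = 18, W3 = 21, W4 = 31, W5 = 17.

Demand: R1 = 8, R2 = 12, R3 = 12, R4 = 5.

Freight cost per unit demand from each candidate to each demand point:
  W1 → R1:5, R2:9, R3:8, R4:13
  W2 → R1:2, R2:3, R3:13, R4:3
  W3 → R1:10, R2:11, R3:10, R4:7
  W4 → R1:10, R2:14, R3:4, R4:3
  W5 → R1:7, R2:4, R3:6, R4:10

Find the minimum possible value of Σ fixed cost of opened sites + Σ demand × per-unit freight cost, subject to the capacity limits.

Open {W2, W4}; cheapest assignment that respects the capacities:
  W2 (cap 18, load 17): R2, R4 — cost 12×3 + 5×3 = 51
  W4 (cap 31, load 20): R1, R3 — cost 8×10 + 12×4 = 128
  Shipping 179, fixed 126 → total 305.
  Any other capacity-feasible assignment to {W2, W4} ships for at least 179.
Compare {W1, W2, W4}: its best feasible assignment gives total 331.
Compare {W4, W5}: its best feasible assignment gives total 334.
Every other set of open sites that can feasibly serve all demand totals ≥ 331 even under its best assignment. Minimum: 305.

305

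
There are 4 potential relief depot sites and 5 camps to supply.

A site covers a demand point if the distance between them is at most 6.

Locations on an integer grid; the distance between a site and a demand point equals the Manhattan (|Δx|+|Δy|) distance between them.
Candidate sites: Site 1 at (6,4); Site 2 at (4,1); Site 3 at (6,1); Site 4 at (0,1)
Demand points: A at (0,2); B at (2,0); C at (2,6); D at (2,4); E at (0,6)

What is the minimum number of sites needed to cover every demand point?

Coverage sets (demand points within 6 of each site):
  Site 1: {C, D}
  Site 2: {A, B, D}
  Site 3: {B}
  Site 4: {A, B, D, E}
No single site covers all 5 demand points.
But {Site 1, Site 4} covers everything, so the minimum is 2.

2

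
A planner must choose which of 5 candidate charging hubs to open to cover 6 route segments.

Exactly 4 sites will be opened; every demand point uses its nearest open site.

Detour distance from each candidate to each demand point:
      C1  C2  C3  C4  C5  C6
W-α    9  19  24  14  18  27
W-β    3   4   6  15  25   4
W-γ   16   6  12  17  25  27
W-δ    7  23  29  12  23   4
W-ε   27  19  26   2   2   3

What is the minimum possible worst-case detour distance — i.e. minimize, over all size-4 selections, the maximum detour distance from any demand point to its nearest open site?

6

Open {W-α, W-β, W-γ, W-ε}.
  Farthest demand point is C3 at detour distance 6 (to W-β); all others are ≤ 6.
With {W-α, W-β, W-δ, W-ε} the worst case is 6.
With {W-β, W-γ, W-δ, W-ε} the worst case is 6.
No size-4 selection achieves below 6.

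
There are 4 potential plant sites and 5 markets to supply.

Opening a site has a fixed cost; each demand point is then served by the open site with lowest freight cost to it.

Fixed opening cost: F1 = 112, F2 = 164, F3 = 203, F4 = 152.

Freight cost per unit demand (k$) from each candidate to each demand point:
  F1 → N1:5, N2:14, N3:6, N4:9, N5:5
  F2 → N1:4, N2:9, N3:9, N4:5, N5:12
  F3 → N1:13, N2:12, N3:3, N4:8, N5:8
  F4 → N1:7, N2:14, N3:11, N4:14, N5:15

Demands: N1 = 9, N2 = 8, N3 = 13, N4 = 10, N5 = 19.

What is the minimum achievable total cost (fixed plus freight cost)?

532

Open {F1}: assign each demand point to its cheapest open site.
  N1→F1 9×5=45, N2→F1 8×14=112, N3→F1 13×6=78, N4→F1 10×9=90, N5→F1 19×5=95
  freight cost 420, fixed 112 → total 532.
Compare {F1, F2}: freight cost 331 + fixed 276 = 607.
Compare {F2}: freight cost 503 + fixed 164 = 667.
Compare {F1, F3}: freight cost 355 + fixed 315 = 670.
All other subsets cost ≥ 607. Minimum total cost: 532.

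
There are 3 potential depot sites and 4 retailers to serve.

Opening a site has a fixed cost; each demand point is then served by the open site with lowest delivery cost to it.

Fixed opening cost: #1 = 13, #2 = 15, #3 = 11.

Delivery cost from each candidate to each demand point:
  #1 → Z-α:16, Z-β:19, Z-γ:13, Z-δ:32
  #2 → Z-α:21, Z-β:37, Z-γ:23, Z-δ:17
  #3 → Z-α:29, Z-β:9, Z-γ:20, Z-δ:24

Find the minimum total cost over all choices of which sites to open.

86

Open {#1, #3}: assign each demand point to its cheapest open site.
  Z-α→#1 16, Z-β→#3 9, Z-γ→#1 13, Z-δ→#3 24
  delivery cost 62, fixed 24 → total 86.
Compare {#1}: delivery cost 80 + fixed 13 = 93.
Compare {#3}: delivery cost 82 + fixed 11 = 93.
Compare {#1, #2}: delivery cost 65 + fixed 28 = 93.
All other subsets cost ≥ 93. Minimum total cost: 86.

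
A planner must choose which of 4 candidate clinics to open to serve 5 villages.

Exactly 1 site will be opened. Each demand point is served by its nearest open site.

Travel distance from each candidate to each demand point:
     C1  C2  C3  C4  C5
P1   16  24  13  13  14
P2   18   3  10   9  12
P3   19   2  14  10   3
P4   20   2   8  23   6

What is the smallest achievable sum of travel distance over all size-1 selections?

48

Open {P3}.
  C1→P3 19, C2→P3 2, C3→P3 14, C4→P3 10, C5→P3 3  ⇒ total 48.
Compare {P2}: total 52.
Compare {P4}: total 59.
No size-1 selection does better; minimum is 48.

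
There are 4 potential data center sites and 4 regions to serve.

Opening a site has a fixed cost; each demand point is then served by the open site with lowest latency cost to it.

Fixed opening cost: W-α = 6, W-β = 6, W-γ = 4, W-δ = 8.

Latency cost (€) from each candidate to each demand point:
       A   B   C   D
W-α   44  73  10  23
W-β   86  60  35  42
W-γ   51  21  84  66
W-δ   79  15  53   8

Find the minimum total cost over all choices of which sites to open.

Open {W-α, W-δ}: assign each demand point to its cheapest open site.
  A→W-α 44, B→W-δ 15, C→W-α 10, D→W-δ 8
  latency cost 77, fixed 14 → total 91.
Compare {W-α, W-γ, W-δ}: latency cost 77 + fixed 18 = 95.
Compare {W-α, W-β, W-δ}: latency cost 77 + fixed 20 = 97.
Compare {W-α, W-β, W-γ, W-δ}: latency cost 77 + fixed 24 = 101.
All other subsets cost ≥ 95. Minimum total cost: 91.

91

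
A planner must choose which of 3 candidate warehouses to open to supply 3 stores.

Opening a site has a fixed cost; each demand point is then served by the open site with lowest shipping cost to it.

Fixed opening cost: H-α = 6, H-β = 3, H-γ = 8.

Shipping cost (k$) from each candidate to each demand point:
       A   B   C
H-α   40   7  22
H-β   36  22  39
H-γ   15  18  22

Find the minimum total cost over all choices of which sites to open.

Open {H-α, H-γ}: assign each demand point to its cheapest open site.
  A→H-γ 15, B→H-α 7, C→H-α 22
  shipping cost 44, fixed 14 → total 58.
Compare {H-α, H-β, H-γ}: shipping cost 44 + fixed 17 = 61.
Compare {H-γ}: shipping cost 55 + fixed 8 = 63.
Compare {H-β, H-γ}: shipping cost 55 + fixed 11 = 66.
All other subsets cost ≥ 61. Minimum total cost: 58.

58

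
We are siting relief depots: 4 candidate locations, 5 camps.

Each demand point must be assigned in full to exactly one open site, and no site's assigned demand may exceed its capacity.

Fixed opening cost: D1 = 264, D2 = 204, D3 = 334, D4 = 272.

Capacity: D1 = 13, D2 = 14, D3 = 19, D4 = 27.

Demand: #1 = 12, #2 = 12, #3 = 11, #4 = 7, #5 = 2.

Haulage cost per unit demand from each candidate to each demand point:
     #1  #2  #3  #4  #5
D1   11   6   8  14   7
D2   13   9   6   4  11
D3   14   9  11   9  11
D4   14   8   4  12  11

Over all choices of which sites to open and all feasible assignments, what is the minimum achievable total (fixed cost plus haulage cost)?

999

Open {D3, D4}; cheapest assignment that respects the capacities:
  D3 (cap 19, load 19): #1, #4 — cost 12×14 + 7×9 = 231
  D4 (cap 27, load 25): #2, #3, #5 — cost 12×8 + 11×4 + 2×11 = 162
  Shipping 393, fixed 606 → total 999.
  Any other capacity-feasible assignment to {D3, D4} ships for at least 393.
Compare {D1, D2, D4}: its best feasible assignment gives total 1062.
Compare {D2, D3, D4}: its best feasible assignment gives total 1168.
Every other set of open sites that can feasibly serve all demand totals ≥ 1062 even under its best assignment. Minimum: 999.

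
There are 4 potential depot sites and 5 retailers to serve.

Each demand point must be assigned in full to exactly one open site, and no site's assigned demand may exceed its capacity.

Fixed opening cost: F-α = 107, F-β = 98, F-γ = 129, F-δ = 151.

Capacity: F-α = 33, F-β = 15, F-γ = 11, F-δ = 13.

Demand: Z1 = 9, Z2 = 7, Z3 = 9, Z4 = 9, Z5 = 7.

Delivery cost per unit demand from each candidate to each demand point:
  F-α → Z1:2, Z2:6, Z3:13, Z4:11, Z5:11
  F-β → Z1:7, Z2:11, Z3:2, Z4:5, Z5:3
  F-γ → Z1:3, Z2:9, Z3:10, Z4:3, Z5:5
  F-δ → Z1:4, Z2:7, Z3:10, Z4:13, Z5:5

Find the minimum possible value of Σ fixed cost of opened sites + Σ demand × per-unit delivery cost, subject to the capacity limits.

Open {F-α, F-β}; cheapest assignment that respects the capacities:
  F-α (cap 33, load 32): Z1, Z2, Z4, Z5 — cost 9×2 + 7×6 + 9×11 + 7×11 = 236
  F-β (cap 15, load 9): Z3 — cost 9×2 = 18
  Shipping 254, fixed 205 → total 459.
  Any other capacity-feasible assignment to {F-α, F-β} ships for at least 254.
Compare {F-α, F-β, F-γ}: its best feasible assignment gives total 516.
Compare {F-α, F-γ}: its best feasible assignment gives total 517.
Every other set of open sites that can feasibly serve all demand totals ≥ 516 even under its best assignment. Minimum: 459.

459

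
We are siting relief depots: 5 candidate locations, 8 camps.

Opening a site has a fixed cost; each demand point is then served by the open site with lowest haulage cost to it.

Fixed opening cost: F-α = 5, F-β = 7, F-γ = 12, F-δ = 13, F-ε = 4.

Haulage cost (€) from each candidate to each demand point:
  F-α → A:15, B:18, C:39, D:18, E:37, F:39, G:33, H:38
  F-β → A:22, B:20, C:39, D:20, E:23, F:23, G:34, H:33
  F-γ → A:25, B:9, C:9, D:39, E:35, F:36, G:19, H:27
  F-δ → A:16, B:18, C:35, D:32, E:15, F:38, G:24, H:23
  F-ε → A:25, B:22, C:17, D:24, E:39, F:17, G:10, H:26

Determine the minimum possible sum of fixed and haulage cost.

Open {F-α, F-γ, F-δ, F-ε}: assign each demand point to its cheapest open site.
  A→F-α 15, B→F-γ 9, C→F-γ 9, D→F-α 18, E→F-δ 15, F→F-ε 17, G→F-ε 10, H→F-δ 23
  haulage cost 116, fixed 34 → total 150.
Compare {F-γ, F-δ, F-ε}: haulage cost 123 + fixed 29 = 152.
Compare {F-α, F-δ, F-ε}: haulage cost 133 + fixed 22 = 155.
Compare {F-α, F-β, F-γ, F-ε}: haulage cost 127 + fixed 28 = 155.
All other subsets cost ≥ 152. Minimum total cost: 150.

150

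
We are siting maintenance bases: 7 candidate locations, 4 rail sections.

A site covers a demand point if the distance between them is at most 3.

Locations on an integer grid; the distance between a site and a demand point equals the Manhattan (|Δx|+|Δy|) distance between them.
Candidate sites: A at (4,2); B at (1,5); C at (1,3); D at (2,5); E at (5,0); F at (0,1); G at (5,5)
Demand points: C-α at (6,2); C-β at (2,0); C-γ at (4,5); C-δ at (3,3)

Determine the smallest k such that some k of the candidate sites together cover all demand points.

2

Coverage sets (demand points within 3 of each site):
  A: {C-α, C-γ, C-δ}
  B: {C-γ}
  C: {C-δ}
  D: {C-γ, C-δ}
  E: {C-α, C-β}
  F: {C-β}
  G: {C-γ}
No single site covers all 4 demand points.
But {A, E} covers everything, so the minimum is 2.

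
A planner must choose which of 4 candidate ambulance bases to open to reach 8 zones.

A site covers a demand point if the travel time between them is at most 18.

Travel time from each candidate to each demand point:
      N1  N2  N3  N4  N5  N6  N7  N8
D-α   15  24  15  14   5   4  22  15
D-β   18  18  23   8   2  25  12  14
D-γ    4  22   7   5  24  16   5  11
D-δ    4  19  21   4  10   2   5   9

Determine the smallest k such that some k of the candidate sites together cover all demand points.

Coverage sets (demand points within 18 of each site):
  D-α: {N1, N3, N4, N5, N6, N8}
  D-β: {N1, N2, N4, N5, N7, N8}
  D-γ: {N1, N3, N4, N6, N7, N8}
  D-δ: {N1, N4, N5, N6, N7, N8}
No single site covers all 8 demand points.
But {D-α, D-β} covers everything, so the minimum is 2.

2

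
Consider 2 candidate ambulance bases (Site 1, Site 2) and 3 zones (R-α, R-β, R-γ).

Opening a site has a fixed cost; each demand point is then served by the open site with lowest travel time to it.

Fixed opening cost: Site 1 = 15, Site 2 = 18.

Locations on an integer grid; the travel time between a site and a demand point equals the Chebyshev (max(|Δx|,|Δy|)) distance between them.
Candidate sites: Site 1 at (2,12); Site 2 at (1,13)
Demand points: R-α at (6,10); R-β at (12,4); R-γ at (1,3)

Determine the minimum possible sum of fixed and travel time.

Open {Site 1}: assign each demand point to its cheapest open site.
  R-α→Site 1 4, R-β→Site 1 10, R-γ→Site 1 9
  travel time 23, fixed 15 → total 38.
Compare {Site 2}: travel time 26 + fixed 18 = 44.
Compare {Site 1, Site 2}: travel time 23 + fixed 33 = 56.

38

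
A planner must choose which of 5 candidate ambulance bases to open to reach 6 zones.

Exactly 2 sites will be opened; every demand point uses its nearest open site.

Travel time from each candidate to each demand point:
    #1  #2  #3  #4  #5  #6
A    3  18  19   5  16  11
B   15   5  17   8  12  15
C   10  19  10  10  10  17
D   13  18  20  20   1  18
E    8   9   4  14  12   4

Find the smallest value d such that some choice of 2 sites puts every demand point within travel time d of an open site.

Open {C, E}.
  Farthest demand point is #4 at travel time 10 (to C); all others are ≤ 10.
With {A, E} the worst case is 12.
With {B, E} the worst case is 12.
No size-2 selection achieves below 10.

10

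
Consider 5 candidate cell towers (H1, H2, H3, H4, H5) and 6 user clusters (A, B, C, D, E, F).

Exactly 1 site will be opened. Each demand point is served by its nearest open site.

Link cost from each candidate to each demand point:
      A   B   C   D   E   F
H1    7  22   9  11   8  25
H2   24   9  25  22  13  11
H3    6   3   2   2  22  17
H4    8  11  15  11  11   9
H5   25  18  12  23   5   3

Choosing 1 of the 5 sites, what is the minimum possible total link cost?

52

Open {H3}.
  A→H3 6, B→H3 3, C→H3 2, D→H3 2, E→H3 22, F→H3 17  ⇒ total 52.
Compare {H4}: total 65.
Compare {H1}: total 82.
No size-1 selection does better; minimum is 52.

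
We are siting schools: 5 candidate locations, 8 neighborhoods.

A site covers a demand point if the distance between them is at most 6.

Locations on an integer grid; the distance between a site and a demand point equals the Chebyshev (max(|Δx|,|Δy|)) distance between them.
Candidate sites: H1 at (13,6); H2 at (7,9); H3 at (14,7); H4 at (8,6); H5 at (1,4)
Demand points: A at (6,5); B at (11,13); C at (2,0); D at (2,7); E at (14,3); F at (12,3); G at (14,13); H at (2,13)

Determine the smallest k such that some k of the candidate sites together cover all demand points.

Coverage sets (demand points within 6 of each site):
  H1: {E, F}
  H2: {A, B, D, F, H}
  H3: {B, E, F, G}
  H4: {A, C, D, E, F}
  H5: {A, C, D}
No 2 sites suffice: every size-2 union leaves at least one demand point uncovered.
But {H2, H3, H4} covers everything, so the minimum is 3.

3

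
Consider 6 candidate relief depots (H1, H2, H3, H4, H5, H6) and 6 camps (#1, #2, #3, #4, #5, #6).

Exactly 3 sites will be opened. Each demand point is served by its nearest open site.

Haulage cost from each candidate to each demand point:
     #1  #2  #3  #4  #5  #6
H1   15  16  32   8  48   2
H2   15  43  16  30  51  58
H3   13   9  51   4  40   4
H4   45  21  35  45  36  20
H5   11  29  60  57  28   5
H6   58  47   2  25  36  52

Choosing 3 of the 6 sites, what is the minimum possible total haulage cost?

Open {H3, H5, H6}.
  #1→H5 11, #2→H3 9, #3→H6 2, #4→H3 4, #5→H5 28, #6→H3 4  ⇒ total 58.
Compare {H1, H3, H6}: total 66.
Compare {H1, H5, H6}: total 67.
No size-3 selection does better; minimum is 58.

58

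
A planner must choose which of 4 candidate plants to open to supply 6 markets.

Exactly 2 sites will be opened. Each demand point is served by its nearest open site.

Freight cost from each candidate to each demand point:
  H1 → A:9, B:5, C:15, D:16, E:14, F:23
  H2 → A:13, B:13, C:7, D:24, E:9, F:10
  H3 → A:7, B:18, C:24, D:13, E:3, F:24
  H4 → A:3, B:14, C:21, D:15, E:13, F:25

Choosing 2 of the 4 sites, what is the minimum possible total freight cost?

Open {H2, H3}.
  A→H3 7, B→H2 13, C→H2 7, D→H3 13, E→H3 3, F→H2 10  ⇒ total 53.
Compare {H1, H2}: total 56.
Compare {H2, H4}: total 57.
No size-2 selection does better; minimum is 53.

53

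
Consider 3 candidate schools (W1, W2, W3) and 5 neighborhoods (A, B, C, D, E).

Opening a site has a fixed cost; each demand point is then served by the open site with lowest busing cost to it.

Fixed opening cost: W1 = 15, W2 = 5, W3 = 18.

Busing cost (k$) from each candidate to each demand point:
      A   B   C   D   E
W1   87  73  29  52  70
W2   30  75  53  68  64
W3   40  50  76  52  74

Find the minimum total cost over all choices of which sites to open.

263

Open {W1, W2, W3}: assign each demand point to its cheapest open site.
  A→W2 30, B→W3 50, C→W1 29, D→W1 52, E→W2 64
  busing cost 225, fixed 38 → total 263.
Compare {W1, W2}: busing cost 248 + fixed 20 = 268.
Compare {W2, W3}: busing cost 249 + fixed 23 = 272.
Compare {W1, W3}: busing cost 241 + fixed 33 = 274.
All other subsets cost ≥ 268. Minimum total cost: 263.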